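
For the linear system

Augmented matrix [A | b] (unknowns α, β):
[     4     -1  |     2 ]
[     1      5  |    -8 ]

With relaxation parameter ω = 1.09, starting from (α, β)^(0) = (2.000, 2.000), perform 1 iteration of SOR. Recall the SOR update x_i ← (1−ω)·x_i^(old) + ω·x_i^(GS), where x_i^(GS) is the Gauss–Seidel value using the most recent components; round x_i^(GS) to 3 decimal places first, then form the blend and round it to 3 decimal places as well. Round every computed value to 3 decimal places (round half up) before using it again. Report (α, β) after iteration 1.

Iteration 1:
  α: GS value = (2 - (-1)·2.000) / (4) = 1.000;  α ← (1−ω)·2.000 + ω·1.000 = 0.910
  β: GS value = (-8 - (1)·0.910) / (5) = -1.782;  β ← (1−ω)·2.000 + ω·-1.782 = -2.122

(0.910, -2.122)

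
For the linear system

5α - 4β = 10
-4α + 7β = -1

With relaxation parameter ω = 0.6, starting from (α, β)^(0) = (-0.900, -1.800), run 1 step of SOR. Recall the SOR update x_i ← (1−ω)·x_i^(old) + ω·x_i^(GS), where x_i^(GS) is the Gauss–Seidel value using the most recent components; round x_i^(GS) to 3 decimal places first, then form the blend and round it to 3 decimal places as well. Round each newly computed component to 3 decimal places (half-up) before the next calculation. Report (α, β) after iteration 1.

(-0.024, -0.814)

Iteration 1:
  α: GS value = (10 - (-4)·-1.800) / (5) = 0.560;  α ← (1−ω)·-0.900 + ω·0.560 = -0.024
  β: GS value = (-1 - (-4)·-0.024) / (7) = -0.157;  β ← (1−ω)·-1.800 + ω·-0.157 = -0.814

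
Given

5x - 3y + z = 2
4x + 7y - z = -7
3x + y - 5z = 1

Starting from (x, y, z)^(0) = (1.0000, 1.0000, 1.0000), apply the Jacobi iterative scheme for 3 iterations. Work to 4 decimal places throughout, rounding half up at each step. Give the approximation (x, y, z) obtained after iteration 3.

(-0.4217, -0.6710, -0.8206)

Iteration 1:
  x = (2 - (-3)·1.0000 - (1)·1.0000) / (5) = 0.8000
  y = (-7 - (4)·1.0000 - (-1)·1.0000) / (7) = -1.4286
  z = (1 - (3)·1.0000 - (1)·1.0000) / (-5) = 0.6000
Iteration 2:
  x = (2 - (-3)·-1.4286 - (1)·0.6000) / (5) = -0.5772
  y = (-7 - (4)·0.8000 - (-1)·0.6000) / (7) = -1.3714
  z = (1 - (3)·0.8000 - (1)·-1.4286) / (-5) = -0.0057
Iteration 3:
  x = (2 - (-3)·-1.3714 - (1)·-0.0057) / (5) = -0.4217
  y = (-7 - (4)·-0.5772 - (-1)·-0.0057) / (7) = -0.6710
  z = (1 - (3)·-0.5772 - (1)·-1.3714) / (-5) = -0.8206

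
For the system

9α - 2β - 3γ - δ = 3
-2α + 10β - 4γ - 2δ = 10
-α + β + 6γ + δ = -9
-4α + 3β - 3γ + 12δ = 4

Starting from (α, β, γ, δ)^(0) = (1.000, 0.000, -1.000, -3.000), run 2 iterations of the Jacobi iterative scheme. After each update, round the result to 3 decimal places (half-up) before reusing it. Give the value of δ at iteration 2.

Iteration 1:
  α = (3 - (-2)·0.000 - (-3)·-1.000 - (-1)·-3.000) / (9) = -0.333
  β = (10 - (-2)·1.000 - (-4)·-1.000 - (-2)·-3.000) / (10) = 0.200
  γ = (-9 - (-1)·1.000 - (1)·0.000 - (1)·-3.000) / (6) = -0.833
  δ = (4 - (-4)·1.000 - (3)·0.000 - (-3)·-1.000) / (12) = 0.417
Iteration 2:
  α = (3 - (-2)·0.200 - (-3)·-0.833 - (-1)·0.417) / (9) = 0.146
  β = (10 - (-2)·-0.333 - (-4)·-0.833 - (-2)·0.417) / (10) = 0.684
  γ = (-9 - (-1)·-0.333 - (1)·0.200 - (1)·0.417) / (6) = -1.658
  δ = (4 - (-4)·-0.333 - (3)·0.200 - (-3)·-0.833) / (12) = -0.036

-0.036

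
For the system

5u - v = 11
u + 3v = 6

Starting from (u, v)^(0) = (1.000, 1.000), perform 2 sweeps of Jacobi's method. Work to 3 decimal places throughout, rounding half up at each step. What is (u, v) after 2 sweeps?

Iteration 1:
  u = (11 - (-1)·1.000) / (5) = 2.400
  v = (6 - (1)·1.000) / (3) = 1.667
Iteration 2:
  u = (11 - (-1)·1.667) / (5) = 2.533
  v = (6 - (1)·2.400) / (3) = 1.200

(2.533, 1.200)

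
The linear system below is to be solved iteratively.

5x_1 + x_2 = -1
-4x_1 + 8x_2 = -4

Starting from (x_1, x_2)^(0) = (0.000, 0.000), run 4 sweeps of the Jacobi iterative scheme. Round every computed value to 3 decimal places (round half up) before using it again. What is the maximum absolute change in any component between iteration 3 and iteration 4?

Iteration 1:
  x_1 = (-1 - (1)·0.000) / (5) = -0.200
  x_2 = (-4 - (-4)·0.000) / (8) = -0.500
Iteration 2:
  x_1 = (-1 - (1)·-0.500) / (5) = -0.100
  x_2 = (-4 - (-4)·-0.200) / (8) = -0.600
Iteration 3:
  x_1 = (-1 - (1)·-0.600) / (5) = -0.080
  x_2 = (-4 - (-4)·-0.100) / (8) = -0.550
Iteration 4:
  x_1 = (-1 - (1)·-0.550) / (5) = -0.090
  x_2 = (-4 - (-4)·-0.080) / (8) = -0.540
Change: (-0.010, 0.010) → max |·| = 0.010

0.010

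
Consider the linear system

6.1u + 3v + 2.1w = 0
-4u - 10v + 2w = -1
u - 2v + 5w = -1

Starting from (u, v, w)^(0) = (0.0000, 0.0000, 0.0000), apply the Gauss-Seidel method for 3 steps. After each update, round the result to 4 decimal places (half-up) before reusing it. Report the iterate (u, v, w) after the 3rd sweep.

Iteration 1:
  u = (0 - (3)·0.0000 - (2.1)·0.0000) / (6.1) = 0.0000
  v = (-1 - (-4)·0.0000 - (2)·0.0000) / (-10) = 0.1000
  w = (-1 - (1)·0.0000 - (-2)·0.1000) / (5) = -0.1600
Iteration 2:
  u = (0 - (3)·0.1000 - (2.1)·-0.1600) / (6.1) = 0.0059
  v = (-1 - (-4)·0.0059 - (2)·-0.1600) / (-10) = 0.0656
  w = (-1 - (1)·0.0059 - (-2)·0.0656) / (5) = -0.1749
Iteration 3:
  u = (0 - (3)·0.0656 - (2.1)·-0.1749) / (6.1) = 0.0279
  v = (-1 - (-4)·0.0279 - (2)·-0.1749) / (-10) = 0.0539
  w = (-1 - (1)·0.0279 - (-2)·0.0539) / (5) = -0.1840

(0.0279, 0.0539, -0.1840)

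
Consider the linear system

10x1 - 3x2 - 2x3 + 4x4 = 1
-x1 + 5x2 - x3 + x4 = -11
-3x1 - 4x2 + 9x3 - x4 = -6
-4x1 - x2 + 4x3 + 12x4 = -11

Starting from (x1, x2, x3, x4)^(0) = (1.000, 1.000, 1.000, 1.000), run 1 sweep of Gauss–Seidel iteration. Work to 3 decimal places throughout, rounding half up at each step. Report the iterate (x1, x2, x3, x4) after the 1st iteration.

Iteration 1:
  x1 = (1 - (-3)·1.000 - (-2)·1.000 - (4)·1.000) / (10) = 0.200
  x2 = (-11 - (-1)·0.200 - (-1)·1.000 - (1)·1.000) / (5) = -2.160
  x3 = (-6 - (-3)·0.200 - (-4)·-2.160 - (-1)·1.000) / (9) = -1.449
  x4 = (-11 - (-4)·0.200 - (-1)·-2.160 - (4)·-1.449) / (12) = -0.547

(0.200, -2.160, -1.449, -0.547)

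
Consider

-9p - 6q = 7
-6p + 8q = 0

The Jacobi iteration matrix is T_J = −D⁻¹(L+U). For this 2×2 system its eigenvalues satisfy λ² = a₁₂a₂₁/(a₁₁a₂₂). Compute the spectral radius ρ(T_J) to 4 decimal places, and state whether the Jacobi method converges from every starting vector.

0.7071

a₁₂a₂₁/(a₁₁a₂₂) = (-6)·(-6) / ((-9)·(8)) = -0.500000
ρ = √|-0.500000| = √0.500000 = 0.7071
ρ < 1, so Jacobi converges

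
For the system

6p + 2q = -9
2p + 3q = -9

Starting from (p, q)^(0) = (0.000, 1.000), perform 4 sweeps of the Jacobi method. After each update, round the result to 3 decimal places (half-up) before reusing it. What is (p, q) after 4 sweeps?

(-0.611, -2.395)

Iteration 1:
  p = (-9 - (2)·1.000) / (6) = -1.833
  q = (-9 - (2)·0.000) / (3) = -3.000
Iteration 2:
  p = (-9 - (2)·-3.000) / (6) = -0.500
  q = (-9 - (2)·-1.833) / (3) = -1.778
Iteration 3:
  p = (-9 - (2)·-1.778) / (6) = -0.907
  q = (-9 - (2)·-0.500) / (3) = -2.667
Iteration 4:
  p = (-9 - (2)·-2.667) / (6) = -0.611
  q = (-9 - (2)·-0.907) / (3) = -2.395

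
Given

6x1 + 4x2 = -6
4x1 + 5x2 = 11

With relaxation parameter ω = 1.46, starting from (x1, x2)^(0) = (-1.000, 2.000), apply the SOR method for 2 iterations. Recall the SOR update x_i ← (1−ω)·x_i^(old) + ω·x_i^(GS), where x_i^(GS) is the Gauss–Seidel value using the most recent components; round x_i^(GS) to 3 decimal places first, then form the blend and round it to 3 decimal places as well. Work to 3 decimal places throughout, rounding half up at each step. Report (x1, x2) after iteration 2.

(-5.685, 7.215)

Iteration 1:
  x1: GS value = (-6 - (4)·2.000) / (6) = -2.333;  x1 ← (1−ω)·-1.000 + ω·-2.333 = -2.946
  x2: GS value = (11 - (4)·-2.946) / (5) = 4.557;  x2 ← (1−ω)·2.000 + ω·4.557 = 5.733
Iteration 2:
  x1: GS value = (-6 - (4)·5.733) / (6) = -4.822;  x1 ← (1−ω)·-2.946 + ω·-4.822 = -5.685
  x2: GS value = (11 - (4)·-5.685) / (5) = 6.748;  x2 ← (1−ω)·5.733 + ω·6.748 = 7.215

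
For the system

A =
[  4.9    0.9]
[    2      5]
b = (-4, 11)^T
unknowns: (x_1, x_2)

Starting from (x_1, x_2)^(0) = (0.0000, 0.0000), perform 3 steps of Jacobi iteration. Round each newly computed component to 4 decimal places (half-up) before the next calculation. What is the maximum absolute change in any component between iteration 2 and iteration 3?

0.1617

Iteration 1:
  x_1 = (-4 - (0.9)·0.0000) / (4.9) = -0.8163
  x_2 = (11 - (2)·0.0000) / (5) = 2.2000
Iteration 2:
  x_1 = (-4 - (0.9)·2.2000) / (4.9) = -1.2204
  x_2 = (11 - (2)·-0.8163) / (5) = 2.5265
Iteration 3:
  x_1 = (-4 - (0.9)·2.5265) / (4.9) = -1.2804
  x_2 = (11 - (2)·-1.2204) / (5) = 2.6882
Change: (-0.0600, 0.1617) → max |·| = 0.1617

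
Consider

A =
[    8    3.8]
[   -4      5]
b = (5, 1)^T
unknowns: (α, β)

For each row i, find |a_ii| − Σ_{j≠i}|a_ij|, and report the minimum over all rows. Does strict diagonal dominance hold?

1

row 1: |8| − (3.8) = 4.2
row 2: |5| − (4) = 1
minimum over rows = 1 → strictly diagonally dominant (convergence guaranteed)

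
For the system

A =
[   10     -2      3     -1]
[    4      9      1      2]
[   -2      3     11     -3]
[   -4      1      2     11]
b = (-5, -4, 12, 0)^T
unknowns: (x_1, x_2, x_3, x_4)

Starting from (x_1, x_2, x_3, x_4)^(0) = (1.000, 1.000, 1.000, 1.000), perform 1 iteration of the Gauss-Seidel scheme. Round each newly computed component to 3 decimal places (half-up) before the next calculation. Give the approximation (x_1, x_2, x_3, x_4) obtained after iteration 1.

Iteration 1:
  x_1 = (-5 - (-2)·1.000 - (3)·1.000 - (-1)·1.000) / (10) = -0.500
  x_2 = (-4 - (4)·-0.500 - (1)·1.000 - (2)·1.000) / (9) = -0.556
  x_3 = (12 - (-2)·-0.500 - (3)·-0.556 - (-3)·1.000) / (11) = 1.424
  x_4 = (0 - (-4)·-0.500 - (1)·-0.556 - (2)·1.424) / (11) = -0.390

(-0.500, -0.556, 1.424, -0.390)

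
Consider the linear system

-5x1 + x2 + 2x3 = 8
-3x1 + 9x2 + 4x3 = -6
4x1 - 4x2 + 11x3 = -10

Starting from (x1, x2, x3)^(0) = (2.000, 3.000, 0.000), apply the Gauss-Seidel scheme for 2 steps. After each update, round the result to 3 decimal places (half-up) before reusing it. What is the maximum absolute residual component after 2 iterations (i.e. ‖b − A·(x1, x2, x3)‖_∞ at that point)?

Iteration 1:
  x1 = (8 - (1)·3.000 - (2)·0.000) / (-5) = -1.000
  x2 = (-6 - (-3)·-1.000 - (4)·0.000) / (9) = -1.000
  x3 = (-10 - (4)·-1.000 - (-4)·-1.000) / (11) = -0.909
Iteration 2:
  x1 = (8 - (1)·-1.000 - (2)·-0.909) / (-5) = -2.164
  x2 = (-6 - (-3)·-2.164 - (4)·-0.909) / (9) = -0.984
  x3 = (-10 - (4)·-2.164 - (-4)·-0.984) / (11) = -0.480
Residual b − A·x = (-0.876, -1.716, 0.000); ∞-norm = 1.716

1.716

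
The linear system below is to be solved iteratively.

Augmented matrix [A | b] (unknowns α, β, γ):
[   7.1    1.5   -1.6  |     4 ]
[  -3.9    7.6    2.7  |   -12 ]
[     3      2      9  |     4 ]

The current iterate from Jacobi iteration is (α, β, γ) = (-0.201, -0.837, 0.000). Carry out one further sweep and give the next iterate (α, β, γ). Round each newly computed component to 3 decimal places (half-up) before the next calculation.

One sweep:
  α = (4 - (1.5)·-0.837 - (-1.6)·0.000) / (7.1) = 0.740
  β = (-12 - (-3.9)·-0.201 - (2.7)·0.000) / (7.6) = -1.682
  γ = (4 - (3)·-0.201 - (2)·-0.837) / (9) = 0.697

(0.740, -1.682, 0.697)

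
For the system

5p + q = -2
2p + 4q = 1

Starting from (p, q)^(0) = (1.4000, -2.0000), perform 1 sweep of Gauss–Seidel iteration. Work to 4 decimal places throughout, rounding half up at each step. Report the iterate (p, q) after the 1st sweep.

Iteration 1:
  p = (-2 - (1)·-2.0000) / (5) = 0.0000
  q = (1 - (2)·0.0000) / (4) = 0.2500

(0.0000, 0.2500)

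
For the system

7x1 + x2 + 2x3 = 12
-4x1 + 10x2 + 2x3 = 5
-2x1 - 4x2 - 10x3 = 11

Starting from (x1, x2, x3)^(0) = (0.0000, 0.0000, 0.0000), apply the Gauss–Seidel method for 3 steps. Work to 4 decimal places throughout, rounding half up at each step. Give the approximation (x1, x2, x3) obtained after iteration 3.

(2.0990, 1.7809, -2.2322)

Iteration 1:
  x1 = (12 - (1)·0.0000 - (2)·0.0000) / (7) = 1.7143
  x2 = (5 - (-4)·1.7143 - (2)·0.0000) / (10) = 1.1857
  x3 = (11 - (-2)·1.7143 - (-4)·1.1857) / (-10) = -1.9171
Iteration 2:
  x1 = (12 - (1)·1.1857 - (2)·-1.9171) / (7) = 2.0926
  x2 = (5 - (-4)·2.0926 - (2)·-1.9171) / (10) = 1.7205
  x3 = (11 - (-2)·2.0926 - (-4)·1.7205) / (-10) = -2.2067
Iteration 3:
  x1 = (12 - (1)·1.7205 - (2)·-2.2067) / (7) = 2.0990
  x2 = (5 - (-4)·2.0990 - (2)·-2.2067) / (10) = 1.7809
  x3 = (11 - (-2)·2.0990 - (-4)·1.7809) / (-10) = -2.2322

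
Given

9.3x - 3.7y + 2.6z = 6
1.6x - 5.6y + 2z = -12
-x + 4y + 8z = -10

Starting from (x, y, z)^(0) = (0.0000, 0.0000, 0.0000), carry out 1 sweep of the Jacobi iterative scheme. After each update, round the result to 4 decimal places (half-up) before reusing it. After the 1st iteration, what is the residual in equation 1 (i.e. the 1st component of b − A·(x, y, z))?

11.1784

Iteration 1:
  x = (6 - (-3.7)·0.0000 - (2.6)·0.0000) / (9.3) = 0.6452
  y = (-12 - (1.6)·0.0000 - (2)·0.0000) / (-5.6) = 2.1429
  z = (-10 - (-1)·0.0000 - (4)·0.0000) / (8) = -1.2500
Residual b − A·x = (11.1784, 1.4679, -7.9264)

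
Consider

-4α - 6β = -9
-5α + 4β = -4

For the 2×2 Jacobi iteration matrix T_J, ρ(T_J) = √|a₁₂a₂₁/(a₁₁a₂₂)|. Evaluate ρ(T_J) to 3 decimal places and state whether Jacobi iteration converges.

1.369

a₁₂a₂₁/(a₁₁a₂₂) = (-6)·(-5) / ((-4)·(4)) = -1.875000
ρ = √|-1.875000| = √1.875000 = 1.369
ρ > 1, so Jacobi diverges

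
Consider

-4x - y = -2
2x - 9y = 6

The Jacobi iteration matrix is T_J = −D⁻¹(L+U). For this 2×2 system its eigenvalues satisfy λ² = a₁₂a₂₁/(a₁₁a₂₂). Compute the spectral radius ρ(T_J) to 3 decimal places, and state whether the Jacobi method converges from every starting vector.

a₁₂a₂₁/(a₁₁a₂₂) = (-1)·(2) / ((-4)·(-9)) = -0.055556
ρ = √|-0.055556| = √0.055556 = 0.236
ρ < 1, so Jacobi converges

0.236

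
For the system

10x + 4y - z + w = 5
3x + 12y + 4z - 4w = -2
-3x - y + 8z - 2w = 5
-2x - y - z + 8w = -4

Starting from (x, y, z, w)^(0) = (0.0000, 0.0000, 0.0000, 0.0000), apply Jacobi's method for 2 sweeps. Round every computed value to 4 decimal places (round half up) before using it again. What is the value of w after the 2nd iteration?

Iteration 1:
  x = (5 - (4)·0.0000 - (-1)·0.0000 - (1)·0.0000) / (10) = 0.5000
  y = (-2 - (3)·0.0000 - (4)·0.0000 - (-4)·0.0000) / (12) = -0.1667
  z = (5 - (-3)·0.0000 - (-1)·0.0000 - (-2)·0.0000) / (8) = 0.6250
  w = (-4 - (-2)·0.0000 - (-1)·0.0000 - (-1)·0.0000) / (8) = -0.5000
Iteration 2:
  x = (5 - (4)·-0.1667 - (-1)·0.6250 - (1)·-0.5000) / (10) = 0.6792
  y = (-2 - (3)·0.5000 - (4)·0.6250 - (-4)·-0.5000) / (12) = -0.6667
  z = (5 - (-3)·0.5000 - (-1)·-0.1667 - (-2)·-0.5000) / (8) = 0.6667
  w = (-4 - (-2)·0.5000 - (-1)·-0.1667 - (-1)·0.6250) / (8) = -0.3177

-0.3177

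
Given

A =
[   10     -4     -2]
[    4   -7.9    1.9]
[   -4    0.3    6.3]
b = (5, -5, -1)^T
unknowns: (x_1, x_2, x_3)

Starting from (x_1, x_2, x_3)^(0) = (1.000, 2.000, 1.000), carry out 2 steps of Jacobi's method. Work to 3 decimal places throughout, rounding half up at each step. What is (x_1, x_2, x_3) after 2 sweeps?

Iteration 1:
  x_1 = (5 - (-4)·2.000 - (-2)·1.000) / (10) = 1.500
  x_2 = (-5 - (4)·1.000 - (1.9)·1.000) / (-7.9) = 1.380
  x_3 = (-1 - (-4)·1.000 - (0.3)·2.000) / (6.3) = 0.381
Iteration 2:
  x_1 = (5 - (-4)·1.380 - (-2)·0.381) / (10) = 1.128
  x_2 = (-5 - (4)·1.500 - (1.9)·0.381) / (-7.9) = 1.484
  x_3 = (-1 - (-4)·1.500 - (0.3)·1.380) / (6.3) = 0.728

(1.128, 1.484, 0.728)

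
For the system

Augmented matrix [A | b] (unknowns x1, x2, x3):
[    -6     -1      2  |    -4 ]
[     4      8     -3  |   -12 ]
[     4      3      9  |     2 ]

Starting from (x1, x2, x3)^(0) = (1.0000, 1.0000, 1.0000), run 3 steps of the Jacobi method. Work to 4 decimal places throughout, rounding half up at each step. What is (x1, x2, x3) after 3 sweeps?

Iteration 1:
  x1 = (-4 - (-1)·1.0000 - (2)·1.0000) / (-6) = 0.8333
  x2 = (-12 - (4)·1.0000 - (-3)·1.0000) / (8) = -1.6250
  x3 = (2 - (4)·1.0000 - (3)·1.0000) / (9) = -0.5556
Iteration 2:
  x1 = (-4 - (-1)·-1.6250 - (2)·-0.5556) / (-6) = 0.7523
  x2 = (-12 - (4)·0.8333 - (-3)·-0.5556) / (8) = -2.1250
  x3 = (2 - (4)·0.8333 - (3)·-1.6250) / (9) = 0.3935
Iteration 3:
  x1 = (-4 - (-1)·-2.1250 - (2)·0.3935) / (-6) = 1.1520
  x2 = (-12 - (4)·0.7523 - (-3)·0.3935) / (8) = -1.7286
  x3 = (2 - (4)·0.7523 - (3)·-2.1250) / (9) = 0.5962

(1.1520, -1.7286, 0.5962)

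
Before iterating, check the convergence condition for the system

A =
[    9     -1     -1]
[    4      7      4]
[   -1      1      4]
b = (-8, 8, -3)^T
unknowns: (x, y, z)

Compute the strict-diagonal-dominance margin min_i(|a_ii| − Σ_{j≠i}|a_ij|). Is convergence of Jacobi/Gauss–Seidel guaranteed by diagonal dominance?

-1

row 1: |9| − (1+1) = 7
row 2: |7| − (4+4) = -1
row 3: |4| − (1+1) = 2
minimum over rows = -1 → not strictly diagonally dominant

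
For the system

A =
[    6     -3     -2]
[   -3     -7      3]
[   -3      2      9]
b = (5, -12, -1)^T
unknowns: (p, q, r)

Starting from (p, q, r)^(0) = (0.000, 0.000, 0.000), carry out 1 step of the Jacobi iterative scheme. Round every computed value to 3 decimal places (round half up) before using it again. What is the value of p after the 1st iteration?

Iteration 1:
  p = (5 - (-3)·0.000 - (-2)·0.000) / (6) = 0.833
  q = (-12 - (-3)·0.000 - (3)·0.000) / (-7) = 1.714
  r = (-1 - (-3)·0.000 - (2)·0.000) / (9) = -0.111

0.833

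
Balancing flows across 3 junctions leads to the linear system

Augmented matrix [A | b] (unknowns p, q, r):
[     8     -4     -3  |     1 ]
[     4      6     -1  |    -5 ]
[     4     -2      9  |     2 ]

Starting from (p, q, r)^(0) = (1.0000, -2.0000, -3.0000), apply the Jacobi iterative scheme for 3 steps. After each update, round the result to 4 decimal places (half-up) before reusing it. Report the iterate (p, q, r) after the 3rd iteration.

(0.5695, 0.0278, 0.8086)

Iteration 1:
  p = (1 - (-4)·-2.0000 - (-3)·-3.0000) / (8) = -2.0000
  q = (-5 - (4)·1.0000 - (-1)·-3.0000) / (6) = -2.0000
  r = (2 - (4)·1.0000 - (-2)·-2.0000) / (9) = -0.6667
Iteration 2:
  p = (1 - (-4)·-2.0000 - (-3)·-0.6667) / (8) = -1.1250
  q = (-5 - (4)·-2.0000 - (-1)·-0.6667) / (6) = 0.3889
  r = (2 - (4)·-2.0000 - (-2)·-2.0000) / (9) = 0.6667
Iteration 3:
  p = (1 - (-4)·0.3889 - (-3)·0.6667) / (8) = 0.5695
  q = (-5 - (4)·-1.1250 - (-1)·0.6667) / (6) = 0.0278
  r = (2 - (4)·-1.1250 - (-2)·0.3889) / (9) = 0.8086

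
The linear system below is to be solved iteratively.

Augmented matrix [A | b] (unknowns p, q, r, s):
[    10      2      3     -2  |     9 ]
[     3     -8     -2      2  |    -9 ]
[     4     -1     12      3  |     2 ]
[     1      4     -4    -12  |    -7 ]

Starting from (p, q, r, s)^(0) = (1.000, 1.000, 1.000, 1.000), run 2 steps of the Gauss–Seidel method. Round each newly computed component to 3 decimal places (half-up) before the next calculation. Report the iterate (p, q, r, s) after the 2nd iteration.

(0.909, 1.794, -0.272, 1.348)

Iteration 1:
  p = (9 - (2)·1.000 - (3)·1.000 - (-2)·1.000) / (10) = 0.600
  q = (-9 - (3)·0.600 - (-2)·1.000 - (2)·1.000) / (-8) = 1.350
  r = (2 - (4)·0.600 - (-1)·1.350 - (3)·1.000) / (12) = -0.171
  s = (-7 - (1)·0.600 - (4)·1.350 - (-4)·-0.171) / (-12) = 1.140
Iteration 2:
  p = (9 - (2)·1.350 - (3)·-0.171 - (-2)·1.140) / (10) = 0.909
  q = (-9 - (3)·0.909 - (-2)·-0.171 - (2)·1.140) / (-8) = 1.794
  r = (2 - (4)·0.909 - (-1)·1.794 - (3)·1.140) / (12) = -0.272
  s = (-7 - (1)·0.909 - (4)·1.794 - (-4)·-0.272) / (-12) = 1.348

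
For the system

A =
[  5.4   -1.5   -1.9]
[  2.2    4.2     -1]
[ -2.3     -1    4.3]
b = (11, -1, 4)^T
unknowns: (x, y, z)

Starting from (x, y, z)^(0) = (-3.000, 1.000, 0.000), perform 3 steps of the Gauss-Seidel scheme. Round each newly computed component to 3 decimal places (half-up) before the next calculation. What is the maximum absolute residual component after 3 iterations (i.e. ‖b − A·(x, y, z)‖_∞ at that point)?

Iteration 1:
  x = (11 - (-1.5)·1.000 - (-1.9)·0.000) / (5.4) = 2.315
  y = (-1 - (2.2)·2.315 - (-1)·0.000) / (4.2) = -1.451
  z = (4 - (-2.3)·2.315 - (-1)·-1.451) / (4.3) = 1.831
Iteration 2:
  x = (11 - (-1.5)·-1.451 - (-1.9)·1.831) / (5.4) = 2.278
  y = (-1 - (2.2)·2.278 - (-1)·1.831) / (4.2) = -0.995
  z = (4 - (-2.3)·2.278 - (-1)·-0.995) / (4.3) = 1.917
Iteration 3:
  x = (11 - (-1.5)·-0.995 - (-1.9)·1.917) / (5.4) = 2.435
  y = (-1 - (2.2)·2.435 - (-1)·1.917) / (4.2) = -1.057
  z = (4 - (-2.3)·2.435 - (-1)·-1.057) / (4.3) = 1.987
Residual b − A·x = (0.041, 0.069, -0.001); ∞-norm = 0.069

0.069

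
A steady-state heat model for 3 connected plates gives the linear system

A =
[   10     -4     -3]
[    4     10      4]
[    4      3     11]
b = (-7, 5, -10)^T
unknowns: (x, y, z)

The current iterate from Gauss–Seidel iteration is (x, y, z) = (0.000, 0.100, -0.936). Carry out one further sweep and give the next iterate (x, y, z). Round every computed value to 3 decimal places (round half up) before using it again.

(-0.941, 1.251, -0.908)

One sweep:
  x = (-7 - (-4)·0.100 - (-3)·-0.936) / (10) = -0.941
  y = (5 - (4)·-0.941 - (4)·-0.936) / (10) = 1.251
  z = (-10 - (4)·-0.941 - (3)·1.251) / (11) = -0.908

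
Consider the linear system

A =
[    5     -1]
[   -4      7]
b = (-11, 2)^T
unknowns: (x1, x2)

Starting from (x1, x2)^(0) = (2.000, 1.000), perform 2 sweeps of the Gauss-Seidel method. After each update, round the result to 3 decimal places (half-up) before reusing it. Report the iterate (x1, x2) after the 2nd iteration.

Iteration 1:
  x1 = (-11 - (-1)·1.000) / (5) = -2.000
  x2 = (2 - (-4)·-2.000) / (7) = -0.857
Iteration 2:
  x1 = (-11 - (-1)·-0.857) / (5) = -2.371
  x2 = (2 - (-4)·-2.371) / (7) = -1.069

(-2.371, -1.069)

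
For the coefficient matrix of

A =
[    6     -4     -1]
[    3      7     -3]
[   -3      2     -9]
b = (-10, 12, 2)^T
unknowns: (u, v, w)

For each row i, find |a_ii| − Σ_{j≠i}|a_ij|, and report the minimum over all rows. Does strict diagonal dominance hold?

1

row 1: |6| − (4+1) = 1
row 2: |7| − (3+3) = 1
row 3: |-9| − (3+2) = 4
minimum over rows = 1 → strictly diagonally dominant (convergence guaranteed)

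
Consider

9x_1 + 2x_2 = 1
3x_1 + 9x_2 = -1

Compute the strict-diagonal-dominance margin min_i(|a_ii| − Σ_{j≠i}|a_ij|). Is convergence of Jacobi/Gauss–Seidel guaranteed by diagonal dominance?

row 1: |9| − (2) = 7
row 2: |9| − (3) = 6
minimum over rows = 6 → strictly diagonally dominant (convergence guaranteed)

6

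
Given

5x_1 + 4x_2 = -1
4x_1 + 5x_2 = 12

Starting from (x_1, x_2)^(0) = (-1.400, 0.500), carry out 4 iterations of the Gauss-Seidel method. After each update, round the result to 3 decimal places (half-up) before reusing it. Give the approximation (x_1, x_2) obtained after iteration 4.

Iteration 1:
  x_1 = (-1 - (4)·0.500) / (5) = -0.600
  x_2 = (12 - (4)·-0.600) / (5) = 2.880
Iteration 2:
  x_1 = (-1 - (4)·2.880) / (5) = -2.504
  x_2 = (12 - (4)·-2.504) / (5) = 4.403
Iteration 3:
  x_1 = (-1 - (4)·4.403) / (5) = -3.722
  x_2 = (12 - (4)·-3.722) / (5) = 5.378
Iteration 4:
  x_1 = (-1 - (4)·5.378) / (5) = -4.502
  x_2 = (12 - (4)·-4.502) / (5) = 6.002

(-4.502, 6.002)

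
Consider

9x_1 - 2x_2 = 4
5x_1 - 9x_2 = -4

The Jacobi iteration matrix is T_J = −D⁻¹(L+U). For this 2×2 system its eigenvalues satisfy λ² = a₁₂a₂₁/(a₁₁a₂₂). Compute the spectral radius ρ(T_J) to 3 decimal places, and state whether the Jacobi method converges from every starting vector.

0.351

a₁₂a₂₁/(a₁₁a₂₂) = (-2)·(5) / ((9)·(-9)) = 0.123457
ρ = √|0.123457| = √0.123457 = 0.351
ρ < 1, so Jacobi converges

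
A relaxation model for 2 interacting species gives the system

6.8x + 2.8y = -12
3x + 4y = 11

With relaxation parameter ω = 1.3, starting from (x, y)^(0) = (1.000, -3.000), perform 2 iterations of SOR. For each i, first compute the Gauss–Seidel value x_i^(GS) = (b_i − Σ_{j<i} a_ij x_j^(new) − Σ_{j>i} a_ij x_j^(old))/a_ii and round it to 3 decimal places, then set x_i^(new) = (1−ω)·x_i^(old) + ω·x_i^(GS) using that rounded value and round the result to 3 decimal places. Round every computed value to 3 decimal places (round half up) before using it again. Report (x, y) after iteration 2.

Iteration 1:
  x: GS value = (-12 - (2.8)·-3.000) / (6.8) = -0.529;  x ← (1−ω)·1.000 + ω·-0.529 = -0.988
  y: GS value = (11 - (3)·-0.988) / (4) = 3.491;  y ← (1−ω)·-3.000 + ω·3.491 = 5.438
Iteration 2:
  x: GS value = (-12 - (2.8)·5.438) / (6.8) = -4.004;  x ← (1−ω)·-0.988 + ω·-4.004 = -4.909
  y: GS value = (11 - (3)·-4.909) / (4) = 6.432;  y ← (1−ω)·5.438 + ω·6.432 = 6.730

(-4.909, 6.730)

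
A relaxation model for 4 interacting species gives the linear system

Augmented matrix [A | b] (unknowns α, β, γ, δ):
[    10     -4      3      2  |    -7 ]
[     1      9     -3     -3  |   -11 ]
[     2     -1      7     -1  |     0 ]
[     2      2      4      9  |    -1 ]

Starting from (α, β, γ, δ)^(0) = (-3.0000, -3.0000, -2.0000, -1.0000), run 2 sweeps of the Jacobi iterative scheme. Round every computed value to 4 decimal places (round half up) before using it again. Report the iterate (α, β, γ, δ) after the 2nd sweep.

Iteration 1:
  α = (-7 - (-4)·-3.0000 - (3)·-2.0000 - (2)·-1.0000) / (10) = -1.1000
  β = (-11 - (1)·-3.0000 - (-3)·-2.0000 - (-3)·-1.0000) / (9) = -1.8889
  γ = (0 - (2)·-3.0000 - (-1)·-3.0000 - (-1)·-1.0000) / (7) = 0.2857
  δ = (-1 - (2)·-3.0000 - (2)·-3.0000 - (4)·-2.0000) / (9) = 2.1111
Iteration 2:
  α = (-7 - (-4)·-1.8889 - (3)·0.2857 - (2)·2.1111) / (10) = -1.9635
  β = (-11 - (1)·-1.1000 - (-3)·0.2857 - (-3)·2.1111) / (9) = -0.3011
  γ = (0 - (2)·-1.1000 - (-1)·-1.8889 - (-1)·2.1111) / (7) = 0.3460
  δ = (-1 - (2)·-1.1000 - (2)·-1.8889 - (4)·0.2857) / (9) = 0.4261

(-1.9635, -0.3011, 0.3460, 0.4261)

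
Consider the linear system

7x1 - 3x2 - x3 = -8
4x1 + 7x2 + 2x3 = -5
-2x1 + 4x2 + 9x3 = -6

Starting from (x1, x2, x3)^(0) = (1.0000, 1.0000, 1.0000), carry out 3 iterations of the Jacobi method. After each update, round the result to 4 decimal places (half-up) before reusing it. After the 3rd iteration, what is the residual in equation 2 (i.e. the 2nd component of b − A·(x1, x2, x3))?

Iteration 1:
  x1 = (-8 - (-3)·1.0000 - (-1)·1.0000) / (7) = -0.5714
  x2 = (-5 - (4)·1.0000 - (2)·1.0000) / (7) = -1.5714
  x3 = (-6 - (-2)·1.0000 - (4)·1.0000) / (9) = -0.8889
Iteration 2:
  x1 = (-8 - (-3)·-1.5714 - (-1)·-0.8889) / (7) = -1.9433
  x2 = (-5 - (4)·-0.5714 - (2)·-0.8889) / (7) = -0.1338
  x3 = (-6 - (-2)·-0.5714 - (4)·-1.5714) / (9) = -0.0952
Iteration 3:
  x1 = (-8 - (-3)·-0.1338 - (-1)·-0.0952) / (7) = -1.2138
  x2 = (-5 - (4)·-1.9433 - (2)·-0.0952) / (7) = 0.4234
  x3 = (-6 - (-2)·-1.9433 - (4)·-0.1338) / (9) = -1.0390
Residual b − A·x = (0.7278, -1.0306, -0.7702)

-1.0306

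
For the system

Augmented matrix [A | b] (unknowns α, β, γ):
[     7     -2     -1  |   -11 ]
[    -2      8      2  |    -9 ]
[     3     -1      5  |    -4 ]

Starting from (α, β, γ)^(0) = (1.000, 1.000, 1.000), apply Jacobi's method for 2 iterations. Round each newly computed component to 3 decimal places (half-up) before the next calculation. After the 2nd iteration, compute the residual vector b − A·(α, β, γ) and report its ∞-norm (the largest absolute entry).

3.562

Iteration 1:
  α = (-11 - (-2)·1.000 - (-1)·1.000) / (7) = -1.143
  β = (-9 - (-2)·1.000 - (2)·1.000) / (8) = -1.125
  γ = (-4 - (3)·1.000 - (-1)·1.000) / (5) = -1.200
Iteration 2:
  α = (-11 - (-2)·-1.125 - (-1)·-1.200) / (7) = -2.064
  β = (-9 - (-2)·-1.143 - (2)·-1.200) / (8) = -1.111
  γ = (-4 - (3)·-1.143 - (-1)·-1.125) / (5) = -0.339
Residual b − A·x = (0.887, -3.562, 2.776); ∞-norm = 3.562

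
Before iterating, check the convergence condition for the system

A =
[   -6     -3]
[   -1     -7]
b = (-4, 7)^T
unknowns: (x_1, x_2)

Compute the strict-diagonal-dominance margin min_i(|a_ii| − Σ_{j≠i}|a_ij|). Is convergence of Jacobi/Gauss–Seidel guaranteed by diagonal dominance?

row 1: |-6| − (3) = 3
row 2: |-7| − (1) = 6
minimum over rows = 3 → strictly diagonally dominant (convergence guaranteed)

3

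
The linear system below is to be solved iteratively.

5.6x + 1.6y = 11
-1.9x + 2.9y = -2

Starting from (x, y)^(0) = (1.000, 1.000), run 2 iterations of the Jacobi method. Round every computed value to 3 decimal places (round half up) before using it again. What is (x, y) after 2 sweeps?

Iteration 1:
  x = (11 - (1.6)·1.000) / (5.6) = 1.679
  y = (-2 - (-1.9)·1.000) / (2.9) = -0.034
Iteration 2:
  x = (11 - (1.6)·-0.034) / (5.6) = 1.974
  y = (-2 - (-1.9)·1.679) / (2.9) = 0.410

(1.974, 0.410)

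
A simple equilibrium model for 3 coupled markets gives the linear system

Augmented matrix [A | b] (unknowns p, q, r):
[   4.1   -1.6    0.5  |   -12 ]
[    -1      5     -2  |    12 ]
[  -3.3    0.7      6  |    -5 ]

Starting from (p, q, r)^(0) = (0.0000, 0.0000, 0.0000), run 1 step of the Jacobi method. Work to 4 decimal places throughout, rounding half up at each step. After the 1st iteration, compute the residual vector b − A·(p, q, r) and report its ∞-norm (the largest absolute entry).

11.3386

Iteration 1:
  p = (-12 - (-1.6)·0.0000 - (0.5)·0.0000) / (4.1) = -2.9268
  q = (12 - (-1)·0.0000 - (-2)·0.0000) / (5) = 2.4000
  r = (-5 - (-3.3)·0.0000 - (0.7)·0.0000) / (6) = -0.8333
Residual b − A·x = (4.2565, -4.5934, -11.3386); ∞-norm = 11.3386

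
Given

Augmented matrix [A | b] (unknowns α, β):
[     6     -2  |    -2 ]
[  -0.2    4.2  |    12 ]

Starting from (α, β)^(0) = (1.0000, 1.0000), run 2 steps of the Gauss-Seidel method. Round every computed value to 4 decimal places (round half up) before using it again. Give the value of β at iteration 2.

2.8866

Iteration 1:
  α = (-2 - (-2)·1.0000) / (6) = 0.0000
  β = (12 - (-0.2)·0.0000) / (4.2) = 2.8571
Iteration 2:
  α = (-2 - (-2)·2.8571) / (6) = 0.6190
  β = (12 - (-0.2)·0.6190) / (4.2) = 2.8866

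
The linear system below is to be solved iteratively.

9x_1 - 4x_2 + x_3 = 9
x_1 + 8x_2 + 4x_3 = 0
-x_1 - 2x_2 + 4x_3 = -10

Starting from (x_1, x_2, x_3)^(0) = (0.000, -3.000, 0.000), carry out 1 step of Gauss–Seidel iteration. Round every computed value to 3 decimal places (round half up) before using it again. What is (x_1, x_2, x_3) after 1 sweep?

(-0.333, 0.042, -2.562)

Iteration 1:
  x_1 = (9 - (-4)·-3.000 - (1)·0.000) / (9) = -0.333
  x_2 = (0 - (1)·-0.333 - (4)·0.000) / (8) = 0.042
  x_3 = (-10 - (-1)·-0.333 - (-2)·0.042) / (4) = -2.562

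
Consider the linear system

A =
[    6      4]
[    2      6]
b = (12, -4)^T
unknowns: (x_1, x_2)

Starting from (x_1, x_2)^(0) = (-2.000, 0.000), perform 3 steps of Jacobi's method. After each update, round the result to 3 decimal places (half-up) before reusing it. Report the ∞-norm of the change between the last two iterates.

0.889

Iteration 1:
  x_1 = (12 - (4)·0.000) / (6) = 2.000
  x_2 = (-4 - (2)·-2.000) / (6) = 0.000
Iteration 2:
  x_1 = (12 - (4)·0.000) / (6) = 2.000
  x_2 = (-4 - (2)·2.000) / (6) = -1.333
Iteration 3:
  x_1 = (12 - (4)·-1.333) / (6) = 2.889
  x_2 = (-4 - (2)·2.000) / (6) = -1.333
Change: (0.889, 0.000) → max |·| = 0.889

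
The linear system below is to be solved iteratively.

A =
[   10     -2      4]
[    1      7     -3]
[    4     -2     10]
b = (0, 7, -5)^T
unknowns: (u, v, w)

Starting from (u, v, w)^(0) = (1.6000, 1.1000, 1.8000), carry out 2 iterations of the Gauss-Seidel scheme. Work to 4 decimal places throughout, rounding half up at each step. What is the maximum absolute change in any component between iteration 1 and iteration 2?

0.8622

Iteration 1:
  u = (0 - (-2)·1.1000 - (4)·1.8000) / (10) = -0.5000
  v = (7 - (1)·-0.5000 - (-3)·1.8000) / (7) = 1.8429
  w = (-5 - (4)·-0.5000 - (-2)·1.8429) / (10) = 0.0686
Iteration 2:
  u = (0 - (-2)·1.8429 - (4)·0.0686) / (10) = 0.3411
  v = (7 - (1)·0.3411 - (-3)·0.0686) / (7) = 0.9807
  w = (-5 - (4)·0.3411 - (-2)·0.9807) / (10) = -0.4403
Change: (0.8411, -0.8622, -0.5089) → max |·| = 0.8622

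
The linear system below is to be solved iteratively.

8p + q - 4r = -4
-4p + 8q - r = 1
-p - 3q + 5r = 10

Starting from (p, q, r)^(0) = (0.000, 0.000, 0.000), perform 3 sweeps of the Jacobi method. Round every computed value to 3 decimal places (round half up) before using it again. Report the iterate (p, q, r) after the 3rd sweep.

(0.472, 0.614, 2.172)

Iteration 1:
  p = (-4 - (1)·0.000 - (-4)·0.000) / (8) = -0.500
  q = (1 - (-4)·0.000 - (-1)·0.000) / (8) = 0.125
  r = (10 - (-1)·0.000 - (-3)·0.000) / (5) = 2.000
Iteration 2:
  p = (-4 - (1)·0.125 - (-4)·2.000) / (8) = 0.484
  q = (1 - (-4)·-0.500 - (-1)·2.000) / (8) = 0.125
  r = (10 - (-1)·-0.500 - (-3)·0.125) / (5) = 1.975
Iteration 3:
  p = (-4 - (1)·0.125 - (-4)·1.975) / (8) = 0.472
  q = (1 - (-4)·0.484 - (-1)·1.975) / (8) = 0.614
  r = (10 - (-1)·0.484 - (-3)·0.125) / (5) = 2.172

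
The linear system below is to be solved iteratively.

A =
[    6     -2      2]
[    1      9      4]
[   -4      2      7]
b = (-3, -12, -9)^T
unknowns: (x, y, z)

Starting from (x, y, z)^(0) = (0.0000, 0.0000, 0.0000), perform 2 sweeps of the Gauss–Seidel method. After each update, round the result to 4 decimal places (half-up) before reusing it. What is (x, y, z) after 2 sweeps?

(-0.5238, -0.7390, -1.3739)

Iteration 1:
  x = (-3 - (-2)·0.0000 - (2)·0.0000) / (6) = -0.5000
  y = (-12 - (1)·-0.5000 - (4)·0.0000) / (9) = -1.2778
  z = (-9 - (-4)·-0.5000 - (2)·-1.2778) / (7) = -1.2063
Iteration 2:
  x = (-3 - (-2)·-1.2778 - (2)·-1.2063) / (6) = -0.5238
  y = (-12 - (1)·-0.5238 - (4)·-1.2063) / (9) = -0.7390
  z = (-9 - (-4)·-0.5238 - (2)·-0.7390) / (7) = -1.3739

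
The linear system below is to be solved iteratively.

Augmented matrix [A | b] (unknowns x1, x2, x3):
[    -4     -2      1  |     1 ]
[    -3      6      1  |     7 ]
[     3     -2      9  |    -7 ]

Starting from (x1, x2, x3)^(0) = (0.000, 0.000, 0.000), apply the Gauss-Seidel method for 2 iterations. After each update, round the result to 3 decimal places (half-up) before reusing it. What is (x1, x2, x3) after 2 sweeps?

Iteration 1:
  x1 = (1 - (-2)·0.000 - (1)·0.000) / (-4) = -0.250
  x2 = (7 - (-3)·-0.250 - (1)·0.000) / (6) = 1.042
  x3 = (-7 - (3)·-0.250 - (-2)·1.042) / (9) = -0.463
Iteration 2:
  x1 = (1 - (-2)·1.042 - (1)·-0.463) / (-4) = -0.887
  x2 = (7 - (-3)·-0.887 - (1)·-0.463) / (6) = 0.800
  x3 = (-7 - (3)·-0.887 - (-2)·0.800) / (9) = -0.304

(-0.887, 0.800, -0.304)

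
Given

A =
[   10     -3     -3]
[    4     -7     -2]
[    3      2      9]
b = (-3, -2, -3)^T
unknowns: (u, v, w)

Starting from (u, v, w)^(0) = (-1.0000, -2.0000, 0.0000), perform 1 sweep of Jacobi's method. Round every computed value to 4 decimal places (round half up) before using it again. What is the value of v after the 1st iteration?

-0.2857

Iteration 1:
  u = (-3 - (-3)·-2.0000 - (-3)·0.0000) / (10) = -0.9000
  v = (-2 - (4)·-1.0000 - (-2)·0.0000) / (-7) = -0.2857
  w = (-3 - (3)·-1.0000 - (2)·-2.0000) / (9) = 0.4444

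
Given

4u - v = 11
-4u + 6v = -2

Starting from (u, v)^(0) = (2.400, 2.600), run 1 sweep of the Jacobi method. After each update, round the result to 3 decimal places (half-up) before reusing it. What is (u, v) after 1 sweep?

Iteration 1:
  u = (11 - (-1)·2.600) / (4) = 3.400
  v = (-2 - (-4)·2.400) / (6) = 1.267

(3.400, 1.267)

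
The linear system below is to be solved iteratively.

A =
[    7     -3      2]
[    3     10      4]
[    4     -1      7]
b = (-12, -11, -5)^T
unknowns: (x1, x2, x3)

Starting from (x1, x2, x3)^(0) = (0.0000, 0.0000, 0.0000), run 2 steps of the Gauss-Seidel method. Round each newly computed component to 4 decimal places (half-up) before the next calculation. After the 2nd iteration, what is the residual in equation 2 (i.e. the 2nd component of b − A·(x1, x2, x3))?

-0.7026

Iteration 1:
  x1 = (-12 - (-3)·0.0000 - (2)·0.0000) / (7) = -1.7143
  x2 = (-11 - (3)·-1.7143 - (4)·0.0000) / (10) = -0.5857
  x3 = (-5 - (4)·-1.7143 - (-1)·-0.5857) / (7) = 0.1816
Iteration 2:
  x1 = (-12 - (-3)·-0.5857 - (2)·0.1816) / (7) = -2.0172
  x2 = (-11 - (3)·-2.0172 - (4)·0.1816) / (10) = -0.5675
  x3 = (-5 - (4)·-2.0172 - (-1)·-0.5675) / (7) = 0.3573
Residual b − A·x = (-0.2967, -0.7026, 0.0002)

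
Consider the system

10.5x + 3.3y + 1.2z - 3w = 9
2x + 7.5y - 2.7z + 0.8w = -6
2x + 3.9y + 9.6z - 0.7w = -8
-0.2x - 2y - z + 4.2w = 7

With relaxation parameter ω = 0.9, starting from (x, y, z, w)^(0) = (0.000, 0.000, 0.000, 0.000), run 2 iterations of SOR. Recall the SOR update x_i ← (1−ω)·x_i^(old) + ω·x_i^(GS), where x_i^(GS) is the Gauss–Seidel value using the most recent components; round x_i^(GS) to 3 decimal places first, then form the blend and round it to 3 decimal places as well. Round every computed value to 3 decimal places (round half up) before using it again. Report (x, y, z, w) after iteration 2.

Iteration 1:
  x: GS value = (9 - (3.3)·0.000 - (1.2)·0.000 - (-3)·0.000) / (10.5) = 0.857;  x ← (1−ω)·0.000 + ω·0.857 = 0.771
  y: GS value = (-6 - (2)·0.771 - (-2.7)·0.000 - (0.8)·0.000) / (7.5) = -1.006;  y ← (1−ω)·0.000 + ω·-1.006 = -0.905
  z: GS value = (-8 - (2)·0.771 - (3.9)·-0.905 - (-0.7)·0.000) / (9.6) = -0.626;  z ← (1−ω)·0.000 + ω·-0.626 = -0.563
  w: GS value = (7 - (-0.2)·0.771 - (-2)·-0.905 - (-1)·-0.563) / (4.2) = 1.138;  w ← (1−ω)·0.000 + ω·1.138 = 1.024
Iteration 2:
  x: GS value = (9 - (3.3)·-0.905 - (1.2)·-0.563 - (-3)·1.024) / (10.5) = 1.498;  x ← (1−ω)·0.771 + ω·1.498 = 1.425
  y: GS value = (-6 - (2)·1.425 - (-2.7)·-0.563 - (0.8)·1.024) / (7.5) = -1.492;  y ← (1−ω)·-0.905 + ω·-1.492 = -1.433
  z: GS value = (-8 - (2)·1.425 - (3.9)·-1.433 - (-0.7)·1.024) / (9.6) = -0.473;  z ← (1−ω)·-0.563 + ω·-0.473 = -0.482
  w: GS value = (7 - (-0.2)·1.425 - (-2)·-1.433 - (-1)·-0.482) / (4.2) = 0.937;  w ← (1−ω)·1.024 + ω·0.937 = 0.946

(1.425, -1.433, -0.482, 0.946)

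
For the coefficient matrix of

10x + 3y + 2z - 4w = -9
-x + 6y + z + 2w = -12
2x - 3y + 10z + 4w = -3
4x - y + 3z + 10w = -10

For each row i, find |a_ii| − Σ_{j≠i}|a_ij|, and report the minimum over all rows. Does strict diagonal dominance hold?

row 1: |10| − (3+2+4) = 1
row 2: |6| − (1+1+2) = 2
row 3: |10| − (2+3+4) = 1
row 4: |10| − (4+1+3) = 2
minimum over rows = 1 → strictly diagonally dominant (convergence guaranteed)

1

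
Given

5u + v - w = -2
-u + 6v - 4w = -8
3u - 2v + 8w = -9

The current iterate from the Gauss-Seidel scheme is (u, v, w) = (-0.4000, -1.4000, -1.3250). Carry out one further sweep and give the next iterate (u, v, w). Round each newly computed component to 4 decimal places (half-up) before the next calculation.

(-0.3850, -2.2808, -1.5508)

One sweep:
  u = (-2 - (1)·-1.4000 - (-1)·-1.3250) / (5) = -0.3850
  v = (-8 - (-1)·-0.3850 - (-4)·-1.3250) / (6) = -2.2808
  w = (-9 - (3)·-0.3850 - (-2)·-2.2808) / (8) = -1.5508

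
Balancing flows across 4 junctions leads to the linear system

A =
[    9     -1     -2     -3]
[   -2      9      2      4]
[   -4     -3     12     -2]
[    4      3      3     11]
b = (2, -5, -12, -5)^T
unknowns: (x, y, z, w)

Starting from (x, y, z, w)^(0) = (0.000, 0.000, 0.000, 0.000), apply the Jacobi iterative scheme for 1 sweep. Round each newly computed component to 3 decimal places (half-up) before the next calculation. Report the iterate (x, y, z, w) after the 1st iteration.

(0.222, -0.556, -1.000, -0.455)

Iteration 1:
  x = (2 - (-1)·0.000 - (-2)·0.000 - (-3)·0.000) / (9) = 0.222
  y = (-5 - (-2)·0.000 - (2)·0.000 - (4)·0.000) / (9) = -0.556
  z = (-12 - (-4)·0.000 - (-3)·0.000 - (-2)·0.000) / (12) = -1.000
  w = (-5 - (4)·0.000 - (3)·0.000 - (3)·0.000) / (11) = -0.455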